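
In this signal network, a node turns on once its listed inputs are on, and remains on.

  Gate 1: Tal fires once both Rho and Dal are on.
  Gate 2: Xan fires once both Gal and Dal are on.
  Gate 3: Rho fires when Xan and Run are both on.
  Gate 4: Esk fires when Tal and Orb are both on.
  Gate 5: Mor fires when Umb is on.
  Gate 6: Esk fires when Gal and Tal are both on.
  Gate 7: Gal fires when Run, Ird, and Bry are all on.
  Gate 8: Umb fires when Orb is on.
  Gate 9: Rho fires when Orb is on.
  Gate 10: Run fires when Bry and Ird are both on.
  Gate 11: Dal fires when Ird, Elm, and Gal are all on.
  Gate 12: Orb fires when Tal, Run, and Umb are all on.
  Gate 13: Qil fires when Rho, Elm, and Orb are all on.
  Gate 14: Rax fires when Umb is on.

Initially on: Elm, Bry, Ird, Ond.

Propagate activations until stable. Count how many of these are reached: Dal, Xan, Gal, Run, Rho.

Gate 10: Bry and Ird on → Run on.
Gate 7: Run, Ird, and Bry on → Gal on.
Ird, Elm, and Gal are on, so Dal fires (Gate 11).
Gal and Dal are on, so Xan fires (Gate 2).
Gate 3: Xan and Run on → Rho on.
Dal: reached.
Xan: reached.
Gal: reached.
Run: reached.
Rho: reached.
All 5 are reached.

5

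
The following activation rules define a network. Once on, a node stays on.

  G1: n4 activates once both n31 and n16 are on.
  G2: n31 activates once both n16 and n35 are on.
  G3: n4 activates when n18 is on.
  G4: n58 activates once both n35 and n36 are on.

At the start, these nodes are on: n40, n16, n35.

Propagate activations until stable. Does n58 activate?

n58 would need n35 and n36 (G4), but n36 never turns on.

No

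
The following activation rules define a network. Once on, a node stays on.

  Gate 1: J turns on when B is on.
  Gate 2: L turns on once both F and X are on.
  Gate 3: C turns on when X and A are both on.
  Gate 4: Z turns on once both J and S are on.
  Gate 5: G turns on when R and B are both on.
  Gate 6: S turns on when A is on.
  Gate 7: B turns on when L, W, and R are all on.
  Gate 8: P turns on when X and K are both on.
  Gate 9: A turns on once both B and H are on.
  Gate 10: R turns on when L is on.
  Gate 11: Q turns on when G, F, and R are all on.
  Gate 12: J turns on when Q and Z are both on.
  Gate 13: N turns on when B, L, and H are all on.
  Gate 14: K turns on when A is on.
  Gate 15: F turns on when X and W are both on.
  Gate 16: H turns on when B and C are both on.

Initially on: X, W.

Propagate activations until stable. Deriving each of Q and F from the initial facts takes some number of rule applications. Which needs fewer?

F: Gate 15: X and W on → F on. [1 rule application]
Q: Gate 15: X and W on → F on. Gate 2: F and X on → L on. Gate 10: L on → R on. L, W, and R are on, so B turns on (Gate 7). Gate 5: R and B on → G on. Gate 11: G, F, and R on → Q on. [6 rule applications]
F needs fewer.

F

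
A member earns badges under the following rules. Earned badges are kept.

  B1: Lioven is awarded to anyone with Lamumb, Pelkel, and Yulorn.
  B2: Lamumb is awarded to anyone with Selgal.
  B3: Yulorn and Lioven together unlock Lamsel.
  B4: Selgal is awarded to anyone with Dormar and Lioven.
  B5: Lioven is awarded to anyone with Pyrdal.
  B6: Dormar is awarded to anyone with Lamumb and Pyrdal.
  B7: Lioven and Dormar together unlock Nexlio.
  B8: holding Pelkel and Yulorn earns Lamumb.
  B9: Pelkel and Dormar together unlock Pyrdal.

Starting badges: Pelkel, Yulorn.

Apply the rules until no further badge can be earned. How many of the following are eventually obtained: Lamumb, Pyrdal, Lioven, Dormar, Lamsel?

With Pelkel and Yulorn, Lamumb is earned (B8).
With Lamumb, Pelkel, and Yulorn, Lioven is earned (B1).
With Yulorn and Lioven, Lamsel is earned (B3).
Lamumb: reached.
Pyrdal would need Pelkel and Dormar (B9), but Dormar is never earned.
Lioven: reached.
Dormar would need Lamumb and Pyrdal (B6), but Pyrdal is never earned.
Lamsel: reached.
Reached: Lamumb, Lioven, and Lamsel — 3 of the 5.

3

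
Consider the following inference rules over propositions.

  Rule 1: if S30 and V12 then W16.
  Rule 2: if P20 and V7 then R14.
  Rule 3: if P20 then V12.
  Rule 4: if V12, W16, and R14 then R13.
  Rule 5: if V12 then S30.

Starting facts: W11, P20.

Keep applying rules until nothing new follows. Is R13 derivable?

No

R13 would need V12, W16, and R14 (Rule 4), but R14 is never established.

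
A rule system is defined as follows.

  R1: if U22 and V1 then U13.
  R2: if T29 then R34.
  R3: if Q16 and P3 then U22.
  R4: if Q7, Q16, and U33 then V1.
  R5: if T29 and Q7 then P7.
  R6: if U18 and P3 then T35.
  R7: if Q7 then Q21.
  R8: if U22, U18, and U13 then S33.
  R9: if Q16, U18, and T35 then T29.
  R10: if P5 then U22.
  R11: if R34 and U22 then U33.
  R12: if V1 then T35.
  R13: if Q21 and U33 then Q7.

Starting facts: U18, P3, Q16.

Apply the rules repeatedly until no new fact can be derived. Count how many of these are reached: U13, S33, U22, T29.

Q16 and P3 hold, so U22 follows (R3).
U18 and P3 hold, so T35 follows (R6).
From Q16, U18, and T35, R9 gives T29.
U13 would need U22 and V1 (R1), but V1 is never established.
S33 would need U22, U18, and U13 (R8), but U13 is never established.
U22: reached.
T29: reached.
Reached: U22 and T29 — 2 of the 4.

2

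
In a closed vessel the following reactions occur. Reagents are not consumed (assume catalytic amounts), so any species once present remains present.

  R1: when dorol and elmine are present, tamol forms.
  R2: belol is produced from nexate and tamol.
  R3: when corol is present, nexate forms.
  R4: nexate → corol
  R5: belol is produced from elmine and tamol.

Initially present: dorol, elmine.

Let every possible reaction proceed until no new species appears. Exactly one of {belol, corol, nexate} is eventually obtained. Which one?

belol

dorol and elmine present → tamol forms (R1).
elmine and tamol present → belol forms (R5).
corol would need nexate (R4), but nexate never forms. nexate would need corol (R3), but corol never forms.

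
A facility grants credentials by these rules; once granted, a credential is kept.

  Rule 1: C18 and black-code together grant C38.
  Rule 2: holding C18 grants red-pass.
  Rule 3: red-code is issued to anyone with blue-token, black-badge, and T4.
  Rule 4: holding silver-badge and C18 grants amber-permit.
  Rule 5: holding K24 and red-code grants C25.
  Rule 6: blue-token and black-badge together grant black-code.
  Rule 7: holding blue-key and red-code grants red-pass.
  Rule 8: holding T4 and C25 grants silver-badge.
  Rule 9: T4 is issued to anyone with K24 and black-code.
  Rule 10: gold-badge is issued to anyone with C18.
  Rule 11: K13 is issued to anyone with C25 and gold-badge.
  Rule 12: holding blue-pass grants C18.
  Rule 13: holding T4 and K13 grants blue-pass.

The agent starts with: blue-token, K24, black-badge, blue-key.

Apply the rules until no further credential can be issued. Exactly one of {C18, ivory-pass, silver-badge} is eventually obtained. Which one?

silver-badge

Holding blue-token and black-badge grants black-code (Rule 6).
Holding K24 and black-code grants T4 (Rule 9).
Holding blue-token, black-badge, and T4 grants red-code (Rule 3).
Holding K24 and red-code grants C25 (Rule 5).
Holding T4 and C25 grants silver-badge (Rule 8).
No rule produces ivory-pass, and it is not given. C18 would need blue-pass (Rule 12), but blue-pass is never granted.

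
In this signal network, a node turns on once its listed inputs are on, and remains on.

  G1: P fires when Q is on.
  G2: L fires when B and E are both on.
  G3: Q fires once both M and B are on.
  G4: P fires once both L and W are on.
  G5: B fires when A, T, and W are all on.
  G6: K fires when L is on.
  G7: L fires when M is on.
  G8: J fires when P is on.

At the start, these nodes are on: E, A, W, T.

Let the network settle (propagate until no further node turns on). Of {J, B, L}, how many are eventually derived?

G5: A, T, and W on → B on.
B and E are on, so L fires (G2).
L and W are on, so P fires (G4).
P is on, so J fires (G8).
J: reached.
B: reached.
L: reached.
All 3 are reached.

3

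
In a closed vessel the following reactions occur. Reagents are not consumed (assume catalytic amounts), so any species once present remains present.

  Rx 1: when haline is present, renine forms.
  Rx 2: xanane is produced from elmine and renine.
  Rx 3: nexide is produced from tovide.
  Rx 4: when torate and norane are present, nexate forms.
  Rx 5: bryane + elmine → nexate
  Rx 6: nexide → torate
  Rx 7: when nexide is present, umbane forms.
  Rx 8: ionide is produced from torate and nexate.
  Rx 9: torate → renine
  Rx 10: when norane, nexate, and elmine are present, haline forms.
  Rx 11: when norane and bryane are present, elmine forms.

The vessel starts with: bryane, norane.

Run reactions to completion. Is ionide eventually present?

No

ionide would need torate and nexate (Rx 8), but torate never forms.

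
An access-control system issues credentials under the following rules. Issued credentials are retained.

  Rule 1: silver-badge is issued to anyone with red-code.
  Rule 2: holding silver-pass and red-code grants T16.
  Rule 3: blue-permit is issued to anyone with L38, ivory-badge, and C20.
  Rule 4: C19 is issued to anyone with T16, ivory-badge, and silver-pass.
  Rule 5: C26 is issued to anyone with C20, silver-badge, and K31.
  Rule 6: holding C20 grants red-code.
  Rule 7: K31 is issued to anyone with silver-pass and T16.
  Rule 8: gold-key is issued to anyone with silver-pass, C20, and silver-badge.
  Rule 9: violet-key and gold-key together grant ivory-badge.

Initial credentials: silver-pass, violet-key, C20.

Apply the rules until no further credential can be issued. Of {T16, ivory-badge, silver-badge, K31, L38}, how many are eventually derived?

4

Holding C20 grants red-code (Rule 6).
Holding silver-pass and red-code grants T16 (Rule 2).
Holding red-code grants silver-badge (Rule 1).
Holding silver-pass and T16 grants K31 (Rule 7).
Holding silver-pass, C20, and silver-badge grants gold-key (Rule 8).
Holding violet-key and gold-key grants ivory-badge (Rule 9).
T16: reached.
ivory-badge: reached.
silver-badge: reached.
K31: reached.
No rule produces L38, and it is not given.
Reached: T16, ivory-badge, silver-badge, and K31 — 4 of the 5.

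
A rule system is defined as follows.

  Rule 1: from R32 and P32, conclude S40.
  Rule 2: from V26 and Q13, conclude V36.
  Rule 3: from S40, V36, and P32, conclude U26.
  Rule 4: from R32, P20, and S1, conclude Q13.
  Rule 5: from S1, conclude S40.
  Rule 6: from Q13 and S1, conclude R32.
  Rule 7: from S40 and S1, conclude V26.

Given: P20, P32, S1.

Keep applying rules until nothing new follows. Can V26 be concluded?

Yes

S1 holds, so S40 follows (Rule 5).
S40 and S1 hold, so V26 follows (Rule 7).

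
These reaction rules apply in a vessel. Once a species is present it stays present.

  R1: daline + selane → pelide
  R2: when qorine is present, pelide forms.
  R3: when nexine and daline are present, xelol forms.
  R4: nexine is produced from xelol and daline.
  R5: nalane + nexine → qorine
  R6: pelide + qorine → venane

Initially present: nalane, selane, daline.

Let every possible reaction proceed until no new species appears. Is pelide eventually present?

daline and selane present → pelide forms (R1).

Yes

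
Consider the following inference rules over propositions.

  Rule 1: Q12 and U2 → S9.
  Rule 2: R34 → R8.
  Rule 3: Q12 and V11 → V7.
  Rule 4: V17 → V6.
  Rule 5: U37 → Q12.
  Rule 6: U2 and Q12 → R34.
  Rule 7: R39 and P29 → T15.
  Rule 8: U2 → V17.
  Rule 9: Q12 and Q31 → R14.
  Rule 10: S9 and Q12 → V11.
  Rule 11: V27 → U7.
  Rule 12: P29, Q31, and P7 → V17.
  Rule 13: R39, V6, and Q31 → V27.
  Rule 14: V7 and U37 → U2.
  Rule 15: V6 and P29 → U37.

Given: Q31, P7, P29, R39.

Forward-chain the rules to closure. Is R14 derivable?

P29, Q31, and P7 hold, so V17 follows (Rule 12).
V17 holds, so V6 follows (Rule 4).
From V6 and P29, Rule 15 gives U37.
U37 holds, so Q12 follows (Rule 5).
Q12 and Q31 hold, so R14 follows (Rule 9).

Yes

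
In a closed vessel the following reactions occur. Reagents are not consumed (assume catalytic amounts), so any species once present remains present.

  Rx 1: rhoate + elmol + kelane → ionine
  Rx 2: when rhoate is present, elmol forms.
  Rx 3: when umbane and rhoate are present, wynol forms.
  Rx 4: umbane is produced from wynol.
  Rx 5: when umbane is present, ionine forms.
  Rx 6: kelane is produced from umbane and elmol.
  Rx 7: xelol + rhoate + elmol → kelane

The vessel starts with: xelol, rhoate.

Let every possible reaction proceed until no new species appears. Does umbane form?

No

umbane would need wynol (Rx 4), but wynol never forms.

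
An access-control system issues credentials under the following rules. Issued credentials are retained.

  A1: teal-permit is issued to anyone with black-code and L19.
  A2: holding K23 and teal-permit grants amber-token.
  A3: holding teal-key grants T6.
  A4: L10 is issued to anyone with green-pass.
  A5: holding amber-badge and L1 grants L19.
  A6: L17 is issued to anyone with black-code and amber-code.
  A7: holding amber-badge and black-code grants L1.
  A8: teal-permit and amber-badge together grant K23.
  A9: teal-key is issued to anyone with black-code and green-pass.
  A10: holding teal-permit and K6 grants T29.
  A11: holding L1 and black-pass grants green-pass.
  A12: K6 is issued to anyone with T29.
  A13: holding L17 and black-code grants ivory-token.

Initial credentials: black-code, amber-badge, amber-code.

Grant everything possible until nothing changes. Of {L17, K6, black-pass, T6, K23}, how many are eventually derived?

2

Holding amber-badge and black-code grants L1 (A7).
Holding black-code and amber-code grants L17 (A6).
Holding amber-badge and L1 grants L19 (A5).
Holding black-code and L19 grants teal-permit (A1).
Holding teal-permit and amber-badge grants K23 (A8).
L17: reached.
K6 would need T29 (A12), but T29 is never granted.
No rule produces black-pass, and it is not given.
T6 would need teal-key (A3), but teal-key is never granted.
K23: reached.
Reached: L17 and K23 — 2 of the 5.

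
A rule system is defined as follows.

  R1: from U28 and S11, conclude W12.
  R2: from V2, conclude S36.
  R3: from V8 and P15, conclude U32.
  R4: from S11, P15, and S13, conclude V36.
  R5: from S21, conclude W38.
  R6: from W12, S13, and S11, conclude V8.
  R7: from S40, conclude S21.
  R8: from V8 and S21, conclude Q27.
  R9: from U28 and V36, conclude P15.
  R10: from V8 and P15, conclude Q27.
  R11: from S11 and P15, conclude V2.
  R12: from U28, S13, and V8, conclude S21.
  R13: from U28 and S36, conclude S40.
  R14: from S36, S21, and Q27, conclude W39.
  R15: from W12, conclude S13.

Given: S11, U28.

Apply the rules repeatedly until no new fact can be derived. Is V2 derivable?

V2 would need S11 and P15 (R11), but P15 is never established.

No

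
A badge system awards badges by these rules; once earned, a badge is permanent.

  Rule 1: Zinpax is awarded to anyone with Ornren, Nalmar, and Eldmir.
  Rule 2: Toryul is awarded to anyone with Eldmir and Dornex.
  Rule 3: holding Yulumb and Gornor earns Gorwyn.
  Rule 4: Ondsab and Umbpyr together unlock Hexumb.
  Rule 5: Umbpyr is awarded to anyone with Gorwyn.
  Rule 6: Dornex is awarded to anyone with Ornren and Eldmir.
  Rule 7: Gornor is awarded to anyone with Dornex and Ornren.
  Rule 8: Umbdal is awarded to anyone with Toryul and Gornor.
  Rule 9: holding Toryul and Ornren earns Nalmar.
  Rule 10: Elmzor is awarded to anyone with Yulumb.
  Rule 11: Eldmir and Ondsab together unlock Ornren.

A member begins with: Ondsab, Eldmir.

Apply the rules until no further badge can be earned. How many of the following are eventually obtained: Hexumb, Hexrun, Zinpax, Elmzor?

With Eldmir and Ondsab, Ornren is earned (Rule 11).
With Ornren and Eldmir, Dornex is earned (Rule 6).
With Eldmir and Dornex, Toryul is earned (Rule 2).
With Toryul and Ornren, Nalmar is earned (Rule 9).
With Ornren, Nalmar, and Eldmir, Zinpax is earned (Rule 1).
Hexumb would need Ondsab and Umbpyr (Rule 4), but Umbpyr is never earned.
No rule produces Hexrun, and it is not given.
Zinpax: reached.
Elmzor would need Yulumb (Rule 10), but Yulumb is never earned.
Reached: Zinpax — 1 of the 4.

1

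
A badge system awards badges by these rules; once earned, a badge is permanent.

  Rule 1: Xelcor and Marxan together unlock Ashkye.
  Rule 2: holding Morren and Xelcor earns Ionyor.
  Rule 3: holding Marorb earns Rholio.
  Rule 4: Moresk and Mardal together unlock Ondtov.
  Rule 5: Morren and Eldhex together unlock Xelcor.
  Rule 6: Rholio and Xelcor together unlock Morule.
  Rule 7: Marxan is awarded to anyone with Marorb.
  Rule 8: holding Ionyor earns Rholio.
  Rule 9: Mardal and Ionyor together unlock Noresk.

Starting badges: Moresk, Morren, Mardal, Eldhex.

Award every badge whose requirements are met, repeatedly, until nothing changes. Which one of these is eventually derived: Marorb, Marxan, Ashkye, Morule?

Morule

With Morren and Eldhex, Xelcor is earned (Rule 5).
With Morren and Xelcor, Ionyor is earned (Rule 2).
With Ionyor, Rholio is earned (Rule 8).
With Rholio and Xelcor, Morule is earned (Rule 6).
Ashkye would need Xelcor and Marxan (Rule 1), but Marxan is never earned. Marxan would need Marorb (Rule 7), but Marorb is never earned. No rule produces Marorb, and it is not given.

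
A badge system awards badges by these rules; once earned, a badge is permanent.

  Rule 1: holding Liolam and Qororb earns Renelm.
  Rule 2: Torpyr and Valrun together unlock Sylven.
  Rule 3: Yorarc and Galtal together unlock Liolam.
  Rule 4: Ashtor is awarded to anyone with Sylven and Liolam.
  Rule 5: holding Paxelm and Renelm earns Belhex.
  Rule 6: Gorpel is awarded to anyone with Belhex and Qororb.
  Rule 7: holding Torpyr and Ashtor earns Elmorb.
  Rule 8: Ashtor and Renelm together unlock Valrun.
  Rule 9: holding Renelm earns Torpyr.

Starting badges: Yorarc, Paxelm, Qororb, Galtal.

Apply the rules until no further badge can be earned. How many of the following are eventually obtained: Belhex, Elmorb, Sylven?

With Yorarc and Galtal, Liolam is earned (Rule 3).
With Liolam and Qororb, Renelm is earned (Rule 1).
With Paxelm and Renelm, Belhex is earned (Rule 5).
Belhex: reached.
Elmorb would need Torpyr and Ashtor (Rule 7), but Ashtor is never earned.
Sylven would need Torpyr and Valrun (Rule 2), but Valrun is never earned.
Reached: Belhex — 1 of the 3.

1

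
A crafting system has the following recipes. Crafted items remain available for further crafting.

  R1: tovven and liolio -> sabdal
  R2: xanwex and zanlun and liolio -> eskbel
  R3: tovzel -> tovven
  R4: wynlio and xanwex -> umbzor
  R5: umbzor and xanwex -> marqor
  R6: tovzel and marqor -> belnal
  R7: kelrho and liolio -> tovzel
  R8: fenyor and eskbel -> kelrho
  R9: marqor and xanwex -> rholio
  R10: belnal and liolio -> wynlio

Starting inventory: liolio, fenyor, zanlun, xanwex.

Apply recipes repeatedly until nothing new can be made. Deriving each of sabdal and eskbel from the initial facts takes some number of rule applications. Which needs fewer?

eskbel

eskbel: Using R2, xanwex, zanlun, and liolio make eskbel. [1 rule application]
sabdal: xanwex and zanlun and liolio -> eskbel (R2). Using R8, fenyor and eskbel make kelrho. Using R7, kelrho and liolio make tovzel. tovzel -> tovven (R3). Using R1, tovven and liolio make sabdal. [5 rule applications]
eskbel needs fewer.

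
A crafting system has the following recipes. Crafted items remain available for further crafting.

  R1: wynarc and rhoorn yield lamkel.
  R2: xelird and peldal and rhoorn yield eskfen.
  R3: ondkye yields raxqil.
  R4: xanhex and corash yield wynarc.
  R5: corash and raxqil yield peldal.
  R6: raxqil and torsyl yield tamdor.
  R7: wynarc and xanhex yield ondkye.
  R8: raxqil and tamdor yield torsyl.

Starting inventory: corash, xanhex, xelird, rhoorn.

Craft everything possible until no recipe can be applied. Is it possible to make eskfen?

Using R4, xanhex and corash make wynarc.
wynarc and xanhex → ondkye (R7).
ondkye → raxqil (R3).
corash and raxqil → peldal (R5).
Using R2, xelird, peldal, and rhoorn make eskfen.

Yes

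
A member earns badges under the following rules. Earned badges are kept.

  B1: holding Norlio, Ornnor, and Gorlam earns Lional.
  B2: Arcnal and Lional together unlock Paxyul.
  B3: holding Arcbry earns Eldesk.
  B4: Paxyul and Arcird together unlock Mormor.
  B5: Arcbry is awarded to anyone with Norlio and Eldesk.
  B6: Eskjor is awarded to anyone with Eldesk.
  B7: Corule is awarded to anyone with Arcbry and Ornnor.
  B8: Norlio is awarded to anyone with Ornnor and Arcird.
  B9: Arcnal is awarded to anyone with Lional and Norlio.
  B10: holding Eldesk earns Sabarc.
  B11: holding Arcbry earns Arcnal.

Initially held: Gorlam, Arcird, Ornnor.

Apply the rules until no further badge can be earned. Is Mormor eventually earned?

Yes

With Ornnor and Arcird, Norlio is earned (B8).
With Norlio, Ornnor, and Gorlam, Lional is earned (B1).
With Lional and Norlio, Arcnal is earned (B9).
With Arcnal and Lional, Paxyul is earned (B2).
With Paxyul and Arcird, Mormor is earned (B4).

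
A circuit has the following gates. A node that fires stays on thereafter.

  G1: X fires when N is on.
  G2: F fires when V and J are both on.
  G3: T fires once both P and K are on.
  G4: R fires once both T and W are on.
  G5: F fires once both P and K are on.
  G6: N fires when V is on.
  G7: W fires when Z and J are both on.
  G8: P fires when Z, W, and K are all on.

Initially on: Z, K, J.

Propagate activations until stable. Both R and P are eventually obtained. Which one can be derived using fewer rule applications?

P: G7: Z and J on → W on. Z, W, and K are on, so P fires (G8). [2 rule applications]
R: G7: Z and J on → W on. Z, W, and K are on, so P fires (G8). G3: P and K on → T on. G4: T and W on → R on. [4 rule applications]
P needs fewer.

P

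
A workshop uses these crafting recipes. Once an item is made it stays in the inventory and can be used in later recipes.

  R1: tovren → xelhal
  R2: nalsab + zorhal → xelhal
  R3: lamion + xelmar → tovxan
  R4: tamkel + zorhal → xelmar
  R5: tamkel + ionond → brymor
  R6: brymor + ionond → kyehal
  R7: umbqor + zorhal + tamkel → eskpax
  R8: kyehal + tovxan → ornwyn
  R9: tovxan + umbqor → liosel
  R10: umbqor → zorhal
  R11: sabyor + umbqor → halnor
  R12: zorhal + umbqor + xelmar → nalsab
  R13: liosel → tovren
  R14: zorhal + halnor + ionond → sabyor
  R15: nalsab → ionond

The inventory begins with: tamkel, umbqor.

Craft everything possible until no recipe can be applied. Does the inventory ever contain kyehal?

Yes

Using R10, umbqor makes zorhal.
Using R4, tamkel and zorhal make xelmar.
zorhal + umbqor + xelmar → nalsab (R12).
Using R15, nalsab makes ionond.
tamkel + ionond → brymor (R5).
brymor + ionond → kyehal (R6).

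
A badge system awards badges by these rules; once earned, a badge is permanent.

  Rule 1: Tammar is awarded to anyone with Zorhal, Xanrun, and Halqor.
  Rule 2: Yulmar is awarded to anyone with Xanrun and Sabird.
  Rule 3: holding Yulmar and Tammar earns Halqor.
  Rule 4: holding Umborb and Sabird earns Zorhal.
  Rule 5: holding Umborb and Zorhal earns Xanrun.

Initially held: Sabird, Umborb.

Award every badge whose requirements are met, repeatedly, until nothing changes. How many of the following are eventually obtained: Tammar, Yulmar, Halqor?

1

With Umborb and Sabird, Zorhal is earned (Rule 4).
With Umborb and Zorhal, Xanrun is earned (Rule 5).
With Xanrun and Sabird, Yulmar is earned (Rule 2).
Tammar would need Zorhal, Xanrun, and Halqor (Rule 1), but Halqor is never earned.
Yulmar: reached.
Halqor would need Yulmar and Tammar (Rule 3), but Tammar is never earned.
Reached: Yulmar — 1 of the 3.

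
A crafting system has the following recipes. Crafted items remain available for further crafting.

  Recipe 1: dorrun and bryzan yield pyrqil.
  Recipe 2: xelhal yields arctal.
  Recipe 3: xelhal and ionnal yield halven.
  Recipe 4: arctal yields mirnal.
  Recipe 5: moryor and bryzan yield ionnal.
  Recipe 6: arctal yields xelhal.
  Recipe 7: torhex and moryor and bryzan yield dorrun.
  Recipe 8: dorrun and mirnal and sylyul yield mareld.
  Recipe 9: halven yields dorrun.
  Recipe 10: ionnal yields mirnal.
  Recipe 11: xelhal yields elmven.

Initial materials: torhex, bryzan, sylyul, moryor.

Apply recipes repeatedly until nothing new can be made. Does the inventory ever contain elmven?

No

elmven would need xelhal (Recipe 11), but xelhal is never obtained.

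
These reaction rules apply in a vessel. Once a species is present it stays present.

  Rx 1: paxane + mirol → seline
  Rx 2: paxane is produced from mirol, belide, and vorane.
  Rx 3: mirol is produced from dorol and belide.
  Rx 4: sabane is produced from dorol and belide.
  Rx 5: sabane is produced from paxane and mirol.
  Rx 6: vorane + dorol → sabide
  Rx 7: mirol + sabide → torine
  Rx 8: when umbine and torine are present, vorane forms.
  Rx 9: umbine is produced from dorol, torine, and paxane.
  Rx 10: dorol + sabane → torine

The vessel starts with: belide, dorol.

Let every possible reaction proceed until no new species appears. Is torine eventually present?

dorol and belide present → sabane forms (Rx 4).
dorol and sabane present → torine forms (Rx 10).

Yes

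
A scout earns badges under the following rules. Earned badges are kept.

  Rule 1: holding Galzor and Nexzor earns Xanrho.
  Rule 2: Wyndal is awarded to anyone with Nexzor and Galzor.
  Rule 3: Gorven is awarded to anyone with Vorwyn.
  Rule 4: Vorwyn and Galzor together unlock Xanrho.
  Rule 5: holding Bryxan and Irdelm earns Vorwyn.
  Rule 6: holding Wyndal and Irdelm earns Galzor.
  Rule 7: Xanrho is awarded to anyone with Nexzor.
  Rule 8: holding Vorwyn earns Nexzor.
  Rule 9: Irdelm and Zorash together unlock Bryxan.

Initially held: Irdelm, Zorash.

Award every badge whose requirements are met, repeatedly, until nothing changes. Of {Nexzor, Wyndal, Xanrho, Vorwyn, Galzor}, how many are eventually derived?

3

With Irdelm and Zorash, Bryxan is earned (Rule 9).
With Bryxan and Irdelm, Vorwyn is earned (Rule 5).
With Vorwyn, Nexzor is earned (Rule 8).
With Nexzor, Xanrho is earned (Rule 7).
Nexzor: reached.
Wyndal would need Nexzor and Galzor (Rule 2), but Galzor is never earned.
Xanrho: reached.
Vorwyn: reached.
Galzor would need Wyndal and Irdelm (Rule 6), but Wyndal is never earned.
Reached: Nexzor, Xanrho, and Vorwyn — 3 of the 5.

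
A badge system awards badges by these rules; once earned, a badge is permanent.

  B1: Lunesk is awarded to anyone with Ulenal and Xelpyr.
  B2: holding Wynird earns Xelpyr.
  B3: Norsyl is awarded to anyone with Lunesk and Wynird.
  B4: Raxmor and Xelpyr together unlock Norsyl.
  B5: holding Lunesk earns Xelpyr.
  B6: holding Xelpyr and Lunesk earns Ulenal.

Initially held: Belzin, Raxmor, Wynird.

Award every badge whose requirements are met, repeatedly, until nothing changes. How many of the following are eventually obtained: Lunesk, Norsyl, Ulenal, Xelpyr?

With Wynird, Xelpyr is earned (B2).
With Raxmor and Xelpyr, Norsyl is earned (B4).
Lunesk would need Ulenal and Xelpyr (B1), but Ulenal is never earned.
Norsyl: reached.
Ulenal would need Xelpyr and Lunesk (B6), but Lunesk is never earned.
Xelpyr: reached.
Reached: Norsyl and Xelpyr — 2 of the 4.

2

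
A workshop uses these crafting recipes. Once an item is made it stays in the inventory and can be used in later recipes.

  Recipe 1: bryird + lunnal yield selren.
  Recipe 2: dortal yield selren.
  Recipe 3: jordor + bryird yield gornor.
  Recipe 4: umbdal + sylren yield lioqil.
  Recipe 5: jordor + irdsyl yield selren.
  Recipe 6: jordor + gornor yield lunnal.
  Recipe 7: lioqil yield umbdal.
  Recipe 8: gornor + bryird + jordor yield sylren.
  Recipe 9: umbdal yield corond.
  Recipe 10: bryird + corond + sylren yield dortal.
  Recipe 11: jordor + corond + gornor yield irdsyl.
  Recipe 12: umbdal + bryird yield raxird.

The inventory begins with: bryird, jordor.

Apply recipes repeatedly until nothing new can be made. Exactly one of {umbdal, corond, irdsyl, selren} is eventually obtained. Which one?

Using Recipe 3, jordor and bryird make gornor.
jordor + gornor → lunnal (Recipe 6).
bryird + lunnal → selren (Recipe 1).
irdsyl would need jordor, corond, and gornor (Recipe 11), but corond is never obtained. umbdal would need lioqil (Recipe 7), but lioqil is never obtained. corond would need umbdal (Recipe 9), but umbdal is never obtained.

selren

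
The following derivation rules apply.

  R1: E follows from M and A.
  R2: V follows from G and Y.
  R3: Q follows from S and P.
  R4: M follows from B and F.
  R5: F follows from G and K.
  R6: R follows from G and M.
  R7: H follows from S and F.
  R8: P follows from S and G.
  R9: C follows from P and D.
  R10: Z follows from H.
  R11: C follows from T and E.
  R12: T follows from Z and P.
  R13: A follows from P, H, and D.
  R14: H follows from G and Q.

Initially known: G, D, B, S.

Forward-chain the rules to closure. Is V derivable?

V would need G and Y (R2), but Y is never established.

No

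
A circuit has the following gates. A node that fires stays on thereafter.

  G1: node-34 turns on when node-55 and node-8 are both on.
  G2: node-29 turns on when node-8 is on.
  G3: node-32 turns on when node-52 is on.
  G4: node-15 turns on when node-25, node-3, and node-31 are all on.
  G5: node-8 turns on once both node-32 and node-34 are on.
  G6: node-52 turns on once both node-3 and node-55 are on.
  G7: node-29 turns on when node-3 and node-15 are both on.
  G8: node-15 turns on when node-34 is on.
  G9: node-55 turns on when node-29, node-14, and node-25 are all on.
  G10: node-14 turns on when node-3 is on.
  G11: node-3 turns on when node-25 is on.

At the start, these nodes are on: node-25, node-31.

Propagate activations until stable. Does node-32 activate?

Yes

G11: node-25 on → node-3 on.
G4: node-25, node-3, and node-31 on → node-15 on.
node-3 is on, so node-14 turns on (G10).
node-3 and node-15 are on, so node-29 turns on (G7).
G9: node-29, node-14, and node-25 on → node-55 on.
G6: node-3 and node-55 on → node-52 on.
G3: node-52 on → node-32 on.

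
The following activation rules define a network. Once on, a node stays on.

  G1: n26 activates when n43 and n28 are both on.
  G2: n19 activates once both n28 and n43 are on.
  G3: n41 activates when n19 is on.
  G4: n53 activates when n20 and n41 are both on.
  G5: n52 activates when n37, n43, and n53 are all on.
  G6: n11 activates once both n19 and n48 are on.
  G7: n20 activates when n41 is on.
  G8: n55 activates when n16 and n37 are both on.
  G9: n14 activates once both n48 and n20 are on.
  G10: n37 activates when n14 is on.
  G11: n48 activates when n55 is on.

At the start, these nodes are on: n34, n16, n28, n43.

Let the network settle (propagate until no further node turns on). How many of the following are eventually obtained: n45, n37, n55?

No rule produces n45, and it is not given.
n37 would need n14 (G10), but n14 never turns on.
n55 would need n16 and n37 (G8), but n37 never turns on.
None of the 3 are reached.

0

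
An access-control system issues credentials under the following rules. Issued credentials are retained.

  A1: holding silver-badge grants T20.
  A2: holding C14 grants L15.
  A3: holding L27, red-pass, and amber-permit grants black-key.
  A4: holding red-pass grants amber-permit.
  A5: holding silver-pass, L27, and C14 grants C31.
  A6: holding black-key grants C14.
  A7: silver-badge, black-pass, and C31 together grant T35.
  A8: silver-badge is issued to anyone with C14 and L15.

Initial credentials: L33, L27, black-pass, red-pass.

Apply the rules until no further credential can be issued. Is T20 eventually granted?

Holding red-pass grants amber-permit (A4).
Holding L27, red-pass, and amber-permit grants black-key (A3).
Holding black-key grants C14 (A6).
Holding C14 grants L15 (A2).
Holding C14 and L15 grants silver-badge (A8).
Holding silver-badge grants T20 (A1).

Yes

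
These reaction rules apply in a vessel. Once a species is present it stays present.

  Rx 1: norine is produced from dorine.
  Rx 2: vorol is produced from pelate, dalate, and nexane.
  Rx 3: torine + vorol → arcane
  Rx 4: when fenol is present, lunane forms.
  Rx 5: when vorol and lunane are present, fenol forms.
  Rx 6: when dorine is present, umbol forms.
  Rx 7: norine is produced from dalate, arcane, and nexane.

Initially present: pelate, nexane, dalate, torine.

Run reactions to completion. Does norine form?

pelate, dalate, and nexane present → vorol forms (Rx 2).
torine and vorol present → arcane forms (Rx 3).
dalate, arcane, and nexane present → norine forms (Rx 7).

Yes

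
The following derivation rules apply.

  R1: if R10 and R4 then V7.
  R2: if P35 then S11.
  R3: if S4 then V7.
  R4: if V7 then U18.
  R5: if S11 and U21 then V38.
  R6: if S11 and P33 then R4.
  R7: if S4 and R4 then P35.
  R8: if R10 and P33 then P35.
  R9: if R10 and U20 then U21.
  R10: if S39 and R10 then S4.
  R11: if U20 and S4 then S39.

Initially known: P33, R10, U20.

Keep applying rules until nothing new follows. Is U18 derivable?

From R10 and P33, R8 gives P35.
P35 holds, so S11 follows (R2).
S11 and P33 hold, so R4 follows (R6).
R10 and R4 hold, so V7 follows (R1).
V7 holds, so U18 follows (R4).

Yes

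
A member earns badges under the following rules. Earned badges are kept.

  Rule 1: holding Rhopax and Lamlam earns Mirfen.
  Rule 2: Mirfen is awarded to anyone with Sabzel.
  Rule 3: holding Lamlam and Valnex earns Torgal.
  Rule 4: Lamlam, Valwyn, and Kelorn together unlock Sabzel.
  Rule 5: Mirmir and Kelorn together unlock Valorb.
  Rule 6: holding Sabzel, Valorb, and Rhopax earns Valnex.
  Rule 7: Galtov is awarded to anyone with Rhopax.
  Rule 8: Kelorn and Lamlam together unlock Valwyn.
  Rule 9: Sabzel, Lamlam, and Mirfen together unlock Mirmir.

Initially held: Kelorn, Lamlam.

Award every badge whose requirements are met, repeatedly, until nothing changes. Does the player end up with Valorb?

With Kelorn and Lamlam, Valwyn is earned (Rule 8).
With Lamlam, Valwyn, and Kelorn, Sabzel is earned (Rule 4).
With Sabzel, Mirfen is earned (Rule 2).
With Sabzel, Lamlam, and Mirfen, Mirmir is earned (Rule 9).
With Mirmir and Kelorn, Valorb is earned (Rule 5).

Yes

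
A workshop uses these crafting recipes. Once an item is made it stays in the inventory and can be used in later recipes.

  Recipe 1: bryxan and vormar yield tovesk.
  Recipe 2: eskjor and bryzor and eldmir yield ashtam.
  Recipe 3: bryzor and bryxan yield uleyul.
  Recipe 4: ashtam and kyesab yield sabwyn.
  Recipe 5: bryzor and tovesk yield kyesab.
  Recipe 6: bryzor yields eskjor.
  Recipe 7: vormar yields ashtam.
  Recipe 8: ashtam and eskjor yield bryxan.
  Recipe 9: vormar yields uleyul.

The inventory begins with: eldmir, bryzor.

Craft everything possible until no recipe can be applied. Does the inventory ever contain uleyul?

Using Recipe 6, bryzor makes eskjor.
eskjor and bryzor and eldmir → ashtam (Recipe 2).
Using Recipe 8, ashtam and eskjor make bryxan.
Using Recipe 3, bryzor and bryxan make uleyul.

Yes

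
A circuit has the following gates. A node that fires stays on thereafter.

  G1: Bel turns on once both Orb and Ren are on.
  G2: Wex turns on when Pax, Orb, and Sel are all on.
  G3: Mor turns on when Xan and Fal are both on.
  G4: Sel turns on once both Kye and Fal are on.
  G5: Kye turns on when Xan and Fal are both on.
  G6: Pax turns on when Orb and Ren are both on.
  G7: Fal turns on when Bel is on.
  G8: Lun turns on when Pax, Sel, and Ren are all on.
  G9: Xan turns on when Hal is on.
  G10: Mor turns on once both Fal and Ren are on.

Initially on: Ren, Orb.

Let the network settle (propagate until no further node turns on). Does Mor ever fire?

Orb and Ren are on, so Bel turns on (G1).
G7: Bel on → Fal on.
Fal and Ren are on, so Mor turns on (G10).

Yes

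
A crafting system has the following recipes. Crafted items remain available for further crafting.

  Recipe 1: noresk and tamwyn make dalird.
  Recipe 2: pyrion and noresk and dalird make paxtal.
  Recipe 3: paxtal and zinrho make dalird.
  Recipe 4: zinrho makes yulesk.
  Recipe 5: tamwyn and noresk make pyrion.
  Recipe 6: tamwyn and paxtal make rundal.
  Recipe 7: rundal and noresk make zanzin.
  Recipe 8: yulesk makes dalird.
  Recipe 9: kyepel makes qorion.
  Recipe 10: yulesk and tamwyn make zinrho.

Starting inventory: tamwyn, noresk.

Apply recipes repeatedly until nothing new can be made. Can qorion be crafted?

No

qorion would need kyepel (Recipe 9), but kyepel is never obtained.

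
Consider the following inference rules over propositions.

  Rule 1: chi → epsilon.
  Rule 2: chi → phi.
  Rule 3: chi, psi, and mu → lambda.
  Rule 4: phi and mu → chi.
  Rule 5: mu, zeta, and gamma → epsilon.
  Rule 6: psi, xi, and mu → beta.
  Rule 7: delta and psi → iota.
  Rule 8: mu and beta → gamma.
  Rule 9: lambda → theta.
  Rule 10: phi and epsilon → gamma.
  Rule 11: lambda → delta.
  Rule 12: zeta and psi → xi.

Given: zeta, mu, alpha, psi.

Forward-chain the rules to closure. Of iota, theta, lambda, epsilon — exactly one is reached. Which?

From zeta and psi, Rule 12 gives xi.
psi, xi, and mu hold, so beta follows (Rule 6).
From mu and beta, Rule 8 gives gamma.
mu, zeta, and gamma hold, so epsilon follows (Rule 5).
iota would need delta and psi (Rule 7), but delta is never established. lambda would need chi, psi, and mu (Rule 3), but chi is never established. theta would need lambda (Rule 9), but lambda is never established.

epsilon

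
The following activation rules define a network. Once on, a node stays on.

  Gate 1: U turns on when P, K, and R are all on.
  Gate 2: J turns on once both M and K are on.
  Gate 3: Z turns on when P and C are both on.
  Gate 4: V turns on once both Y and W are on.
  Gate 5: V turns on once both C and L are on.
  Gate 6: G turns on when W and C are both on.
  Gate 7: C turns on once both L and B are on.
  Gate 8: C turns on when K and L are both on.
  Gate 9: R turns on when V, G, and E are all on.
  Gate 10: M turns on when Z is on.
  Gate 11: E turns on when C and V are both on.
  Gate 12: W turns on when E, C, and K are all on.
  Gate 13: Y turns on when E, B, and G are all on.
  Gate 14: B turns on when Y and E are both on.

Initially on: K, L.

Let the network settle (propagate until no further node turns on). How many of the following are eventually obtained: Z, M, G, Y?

K and L are on, so C turns on (Gate 8).
C and L are on, so V turns on (Gate 5).
C and V are on, so E turns on (Gate 11).
E, C, and K are on, so W turns on (Gate 12).
W and C are on, so G turns on (Gate 6).
Z would need P and C (Gate 3), but P never turns on.
M would need Z (Gate 10), but Z never turns on.
G: reached.
Y would need E, B, and G (Gate 13), but B never turns on.
Reached: G — 1 of the 4.

1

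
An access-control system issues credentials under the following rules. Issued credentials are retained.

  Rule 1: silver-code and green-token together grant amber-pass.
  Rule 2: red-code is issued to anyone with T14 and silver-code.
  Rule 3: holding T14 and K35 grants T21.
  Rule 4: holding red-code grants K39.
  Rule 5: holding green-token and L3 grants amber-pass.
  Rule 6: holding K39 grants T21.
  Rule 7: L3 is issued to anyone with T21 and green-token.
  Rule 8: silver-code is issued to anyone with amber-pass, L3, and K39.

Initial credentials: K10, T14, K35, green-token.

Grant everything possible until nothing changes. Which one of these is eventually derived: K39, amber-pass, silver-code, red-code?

Holding T14 and K35 grants T21 (Rule 3).
Holding T21 and green-token grants L3 (Rule 7).
Holding green-token and L3 grants amber-pass (Rule 5).
silver-code would need amber-pass, L3, and K39 (Rule 8), but K39 is never granted. red-code would need T14 and silver-code (Rule 2), but silver-code is never granted. K39 would need red-code (Rule 4), but red-code is never granted.

amber-pass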